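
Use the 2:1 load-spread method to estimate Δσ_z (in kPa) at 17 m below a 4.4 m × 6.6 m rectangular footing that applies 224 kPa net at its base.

Δσ_z ≈ 12.9 kPa

By the 2:1 method the load spreads at 1 horizontal : 2 vertical, so at depth z the loaded area has grown by z in each plan dimension:
Δσ = qBL/((B+z)(L+z)) = 224×4.4×6.6/((4.4+17)(6.6+17)) = 12.88 kPa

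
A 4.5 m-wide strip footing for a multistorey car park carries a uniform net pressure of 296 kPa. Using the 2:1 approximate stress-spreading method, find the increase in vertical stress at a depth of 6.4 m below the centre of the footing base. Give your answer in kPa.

By the 2:1 method the load spreads at 1 horizontal : 2 vertical, so at depth z the loaded area has grown by z in each plan dimension:
Δσ = qB/(B+z) = 296×4.5/(4.5+6.4) = 122.2 kPa

Δσ_z ≈ 122 kPa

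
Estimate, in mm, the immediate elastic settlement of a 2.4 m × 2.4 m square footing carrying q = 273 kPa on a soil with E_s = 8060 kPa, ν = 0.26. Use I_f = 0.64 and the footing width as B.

Immediate (elastic) settlement: S_e = q·B·(1−ν²)/E_s · I_f.
S_e = 273 × 2.4 × (1 − 0.26²) / 8060 × 0.64
    = 273 × 2.4 × 0.9324 / 8060 × 0.64
    = 0.04851 m = 48.51 mm

S_e ≈ 48.5 mm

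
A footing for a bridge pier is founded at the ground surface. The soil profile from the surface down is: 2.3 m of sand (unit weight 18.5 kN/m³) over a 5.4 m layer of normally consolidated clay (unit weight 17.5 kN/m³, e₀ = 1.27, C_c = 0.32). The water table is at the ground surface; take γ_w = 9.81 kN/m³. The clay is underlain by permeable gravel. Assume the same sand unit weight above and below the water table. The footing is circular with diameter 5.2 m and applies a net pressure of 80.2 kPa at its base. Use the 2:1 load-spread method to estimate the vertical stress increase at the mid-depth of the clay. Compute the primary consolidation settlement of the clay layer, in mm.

Mid-depth of clay below the ground surface: z = 2.3 + 5.4/2 = 5 m.
Total vertical stress at mid-clay: σ_v = 18.5×2.3 + 17.5×2.7 = 89.8 kPa.
Pore pressure: u = 9.81×(5 − 0) = 49.05 kPa.
Initial effective stress: σ'_0 = σ_v − u = 89.8 − 49.05 = 40.75 kPa.
Stress increase at mid-clay by the 2:1 spreading method:
Δσ ≈ qD²/(D+z)² = 80.2×5.2²/(5.2+5)² = 20.844 kPa
Final effective stress: σ'_f = σ'_0 + Δσ = 40.75 + 20.844 = 61.594 kPa.
Normally consolidated clay, so the full stress increment lies on the virgin compression line:
S_c = C_c·H/(1+e₀)·log₁₀(σ'_f/σ'_0) = 0.32×5.4/(1+1.27)×log₁₀(61.594/40.75)
    = 0.76123 × 0.17941 = 0.1366 m

S_c ≈ 137 mm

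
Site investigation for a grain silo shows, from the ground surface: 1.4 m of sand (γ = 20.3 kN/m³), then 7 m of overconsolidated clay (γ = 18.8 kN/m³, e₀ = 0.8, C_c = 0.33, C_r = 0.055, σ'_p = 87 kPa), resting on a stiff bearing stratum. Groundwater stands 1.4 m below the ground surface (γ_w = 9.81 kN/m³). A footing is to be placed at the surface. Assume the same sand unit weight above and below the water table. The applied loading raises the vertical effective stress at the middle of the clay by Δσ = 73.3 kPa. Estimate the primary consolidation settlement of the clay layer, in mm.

S_c ≈ 272 mm

Mid-depth of clay below the ground surface: z = 1.4 + 7/2 = 4.9 m.
Total vertical stress at mid-clay: σ_v = 20.3×1.4 + 18.8×3.5 = 94.22 kPa.
Pore pressure: u = 9.81×(4.9 − 1.4) = 34.335 kPa.
Initial effective stress: σ'_0 = σ_v − u = 94.22 − 34.335 = 59.885 kPa.
Final effective stress: σ'_f = 59.885 + 73.3 = 133.19 kPa.
σ'_f = 133.19 > σ'_p = 87 kPa, so the stress path crosses the preconsolidation pressure — recompression up to σ'_p, then virgin compression beyond:
S_c = H/(1+e₀)·[C_r·log₁₀(σ'_p/σ'_0) + C_c·log₁₀(σ'_f/σ'_p)]
    = 7/1.8 × [0.055×log₁₀(87/59.885) + 0.33×log₁₀(133.19/87)]
    = 3.8889 × [0.0089211 + 0.061034] = 0.272 m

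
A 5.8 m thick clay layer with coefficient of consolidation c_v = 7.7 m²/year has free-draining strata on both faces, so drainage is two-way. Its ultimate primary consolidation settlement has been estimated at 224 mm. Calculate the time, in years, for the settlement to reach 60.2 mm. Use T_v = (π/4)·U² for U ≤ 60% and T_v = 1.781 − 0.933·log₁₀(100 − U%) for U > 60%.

t ≈ 0.062 years

Drainage path length: H_d = H/2 = 2.9 m (double drainage).
U = S(t)/S_ult = 60.2/224 = 0.2687.
U ≤ 60%: T_v = (π/4)·U² = (π/4)×0.26875² = 0.056727.
t = T_v·H_d²/c_v = 0.056727×2.9²/7.7 = 0.06196 years.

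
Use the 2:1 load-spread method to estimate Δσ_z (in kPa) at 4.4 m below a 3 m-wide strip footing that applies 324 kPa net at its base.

By the 2:1 method the load spreads at 1 horizontal : 2 vertical, so at depth z the loaded area has grown by z in each plan dimension:
Δσ = qB/(B+z) = 324×3/(3+4.4) = 131.35 kPa

Δσ_z ≈ 131 kPa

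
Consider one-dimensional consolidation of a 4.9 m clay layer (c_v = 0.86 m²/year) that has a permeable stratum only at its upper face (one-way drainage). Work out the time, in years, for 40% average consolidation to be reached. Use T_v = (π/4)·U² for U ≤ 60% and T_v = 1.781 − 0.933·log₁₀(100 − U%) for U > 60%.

t ≈ 3.51 years

Drainage path length: H_d = H = 4.9 m (single drainage).
U ≤ 60%: T_v = (π/4)·U² = (π/4)×0.4² = 0.12566.
t = T_v·H_d²/c_v = 0.12566×4.9²/0.86 = 3.508 years.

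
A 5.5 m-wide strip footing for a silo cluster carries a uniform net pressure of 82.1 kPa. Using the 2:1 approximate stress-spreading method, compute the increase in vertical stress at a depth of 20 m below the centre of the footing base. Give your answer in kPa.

By the 2:1 method the load spreads at 1 horizontal : 2 vertical, so at depth z the loaded area has grown by z in each plan dimension:
Δσ = qB/(B+z) = 82.1×5.5/(5.5+20) = 17.708 kPa

Δσ_z ≈ 17.7 kPa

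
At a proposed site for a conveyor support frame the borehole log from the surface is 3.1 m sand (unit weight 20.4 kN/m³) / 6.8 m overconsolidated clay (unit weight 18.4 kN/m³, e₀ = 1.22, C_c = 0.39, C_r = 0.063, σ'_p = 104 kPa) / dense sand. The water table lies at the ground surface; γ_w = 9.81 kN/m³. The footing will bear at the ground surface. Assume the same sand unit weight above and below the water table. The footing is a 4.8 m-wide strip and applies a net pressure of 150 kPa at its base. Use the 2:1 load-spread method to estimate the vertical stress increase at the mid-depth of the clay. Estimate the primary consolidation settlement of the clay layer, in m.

S_c ≈ 0.142 m

Mid-depth of clay below the ground surface: z = 3.1 + 6.8/2 = 6.5 m.
Total vertical stress at mid-clay: σ_v = 20.4×3.1 + 18.4×3.4 = 125.8 kPa.
Pore pressure: u = 9.81×(6.5 − 0) = 63.765 kPa.
Initial effective stress: σ'_0 = σ_v − u = 125.8 − 63.765 = 62.035 kPa.
Stress increase at mid-clay by the 2:1 spreading method:
Δσ = qB/(B+z) = 150×4.8/(4.8+6.5) = 63.717 kPa
Final effective stress: σ'_f = 62.035 + 63.717 = 125.75 kPa.
σ'_f = 125.75 > σ'_p = 104 kPa, so the stress path crosses the preconsolidation pressure — recompression up to σ'_p, then virgin compression beyond:
S_c = H/(1+e₀)·[C_r·log₁₀(σ'_p/σ'_0) + C_c·log₁₀(σ'_f/σ'_p)]
    = 6.8/2.22 × [0.063×log₁₀(104/62.035) + 0.39×log₁₀(125.75/104)]
    = 3.0631 × [0.014137 + 0.032165] = 0.1418 m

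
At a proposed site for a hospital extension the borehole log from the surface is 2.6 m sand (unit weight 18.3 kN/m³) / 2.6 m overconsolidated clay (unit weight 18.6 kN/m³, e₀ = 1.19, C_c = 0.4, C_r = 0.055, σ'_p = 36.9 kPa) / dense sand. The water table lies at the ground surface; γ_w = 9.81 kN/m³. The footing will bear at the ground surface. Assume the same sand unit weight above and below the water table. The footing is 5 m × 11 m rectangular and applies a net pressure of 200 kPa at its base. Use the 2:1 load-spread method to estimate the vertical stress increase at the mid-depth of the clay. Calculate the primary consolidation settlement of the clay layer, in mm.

Mid-depth of clay below the ground surface: z = 2.6 + 2.6/2 = 3.9 m.
Total vertical stress at mid-clay: σ_v = 18.3×2.6 + 18.6×1.3 = 71.76 kPa.
Pore pressure: u = 9.81×(3.9 − 0) = 38.259 kPa.
Initial effective stress: σ'_0 = σ_v − u = 71.76 − 38.259 = 33.501 kPa.
Stress increase at mid-clay by the 2:1 spreading method:
Δσ = qBL/((B+z)(L+z)) = 200×5×11/((5+3.9)(11+3.9)) = 82.95 kPa
Final effective stress: σ'_f = 33.501 + 82.95 = 116.45 kPa.
σ'_f = 116.45 > σ'_p = 36.9 kPa, so the stress path crosses the preconsolidation pressure — recompression up to σ'_p, then virgin compression beyond:
S_c = H/(1+e₀)·[C_r·log₁₀(σ'_p/σ'_0) + C_c·log₁₀(σ'_f/σ'_p)]
    = 2.6/2.19 × [0.055×log₁₀(36.9/33.501) + 0.4×log₁₀(116.45/36.9)]
    = 1.1872 × [0.0023083 + 0.19965] = 0.2398 m

S_c ≈ 240 mm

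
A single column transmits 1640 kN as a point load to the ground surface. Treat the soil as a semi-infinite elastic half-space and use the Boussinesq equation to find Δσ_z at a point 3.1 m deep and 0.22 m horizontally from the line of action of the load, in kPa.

Boussinesq vertical stress below a point load on an elastic half-space:
Δσ_z = 3P/(2πz²) · [1 + (r/z)²]^(−5/2)
r/z = 0.22/3.1 = 0.070968; [1+(r/z)²]^(−5/2) = 0.98752.
Δσ_z = 3×1640/(2π×3.1²) × 0.98752 = 81.482 × 0.98752 = 80.47 kPa

Δσ_z ≈ 80.5 kPa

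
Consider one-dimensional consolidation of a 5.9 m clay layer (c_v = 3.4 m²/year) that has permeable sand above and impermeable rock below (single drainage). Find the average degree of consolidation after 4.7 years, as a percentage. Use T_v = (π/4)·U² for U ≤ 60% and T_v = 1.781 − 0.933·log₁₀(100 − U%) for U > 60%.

Drainage path length: H_d = H = 5.9 m (single drainage).
T_v = c_v·t/H_d² = 3.4×4.7/5.9² = 0.45906.
T_v = 0.45906 corresponds to the U > 60% branch:
U = 1 − 10^((1.781 − T_v)/0.933)/100 = 0.7389

U ≈ 73.9 %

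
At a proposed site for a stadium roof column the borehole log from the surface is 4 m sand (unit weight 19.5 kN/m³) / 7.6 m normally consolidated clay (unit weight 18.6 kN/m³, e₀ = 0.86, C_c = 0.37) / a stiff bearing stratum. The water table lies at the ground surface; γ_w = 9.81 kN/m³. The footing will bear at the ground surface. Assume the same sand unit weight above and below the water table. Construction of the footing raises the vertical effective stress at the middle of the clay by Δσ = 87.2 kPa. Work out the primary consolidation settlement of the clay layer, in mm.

S_c ≈ 520 mm

Mid-depth of clay below the ground surface: z = 4 + 7.6/2 = 7.8 m.
Total vertical stress at mid-clay: σ_v = 19.5×4 + 18.6×3.8 = 148.68 kPa.
Pore pressure: u = 9.81×(7.8 − 0) = 76.518 kPa.
Initial effective stress: σ'_0 = σ_v − u = 148.68 − 76.518 = 72.162 kPa.
Final effective stress: σ'_f = σ'_0 + Δσ = 72.162 + 87.2 = 159.36 kPa.
Normally consolidated clay, so the full stress increment lies on the virgin compression line:
S_c = C_c·H/(1+e₀)·log₁₀(σ'_f/σ'_0) = 0.37×7.6/(1+0.86)×log₁₀(159.36/72.162)
    = 1.5118 × 0.34407 = 0.5202 m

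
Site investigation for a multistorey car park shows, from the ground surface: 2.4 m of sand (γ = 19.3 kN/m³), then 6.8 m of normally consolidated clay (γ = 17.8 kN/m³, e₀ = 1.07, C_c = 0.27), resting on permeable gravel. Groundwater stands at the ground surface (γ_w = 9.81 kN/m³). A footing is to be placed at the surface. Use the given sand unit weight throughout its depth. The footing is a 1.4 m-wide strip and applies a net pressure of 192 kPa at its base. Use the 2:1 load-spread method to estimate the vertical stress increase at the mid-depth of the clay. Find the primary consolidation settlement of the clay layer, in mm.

Mid-depth of clay below the ground surface: z = 2.4 + 6.8/2 = 5.8 m.
Total vertical stress at mid-clay: σ_v = 19.3×2.4 + 17.8×3.4 = 106.84 kPa.
Pore pressure: u = 9.81×(5.8 − 0) = 56.898 kPa.
Initial effective stress: σ'_0 = σ_v − u = 106.84 − 56.898 = 49.942 kPa.
Stress increase at mid-clay by the 2:1 spreading method:
Δσ = qB/(B+z) = 192×1.4/(1.4+5.8) = 37.333 kPa
Final effective stress: σ'_f = σ'_0 + Δσ = 49.942 + 37.333 = 87.275 kPa.
Normally consolidated clay, so the full stress increment lies on the virgin compression line:
S_c = C_c·H/(1+e₀)·log₁₀(σ'_f/σ'_0) = 0.27×6.8/(1+1.07)×log₁₀(87.275/49.942)
    = 0.88696 × 0.24242 = 0.215 m

S_c ≈ 215 mm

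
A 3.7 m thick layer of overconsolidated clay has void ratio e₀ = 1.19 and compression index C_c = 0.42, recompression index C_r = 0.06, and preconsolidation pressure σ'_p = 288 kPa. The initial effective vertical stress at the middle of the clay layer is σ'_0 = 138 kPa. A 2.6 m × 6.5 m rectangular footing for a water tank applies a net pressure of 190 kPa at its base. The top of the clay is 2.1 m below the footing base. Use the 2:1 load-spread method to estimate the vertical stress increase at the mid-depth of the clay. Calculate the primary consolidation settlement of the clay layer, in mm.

Mid-depth of clay below the footing base: z = 2.1 + 3.7/2 = 3.95 m.
Stress increase at mid-clay by the 2:1 spreading method:
Δσ = qBL/((B+z)(L+z)) = 190×2.6×6.5/((2.6+3.95)(6.5+3.95)) = 46.912 kPa
Final effective stress: σ'_f = 138 + 46.912 = 184.91 kPa.
σ'_f = 184.91 ≤ σ'_p = 288 kPa, so the clay remains overconsolidated and only the recompression index applies:
S_c = C_r·H/(1+e₀)·log₁₀(σ'_f/σ'_0) = 0.06×3.7/2.19×log₁₀(184.91/138)
    = 0.10137 × 0.12708 = 0.01288 m

S_c ≈ 12.9 mm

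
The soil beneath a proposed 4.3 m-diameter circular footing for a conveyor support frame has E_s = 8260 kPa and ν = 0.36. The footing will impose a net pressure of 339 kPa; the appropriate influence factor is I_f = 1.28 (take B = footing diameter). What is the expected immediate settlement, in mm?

Immediate (elastic) settlement: S_e = q·B·(1−ν²)/E_s · I_f.
S_e = 339 × 4.3 × (1 − 0.36²) / 8260 × 1.28
    = 339 × 4.3 × 0.8704 / 8260 × 1.28
    = 0.1966 m = 196.6 mm

S_e ≈ 197 mm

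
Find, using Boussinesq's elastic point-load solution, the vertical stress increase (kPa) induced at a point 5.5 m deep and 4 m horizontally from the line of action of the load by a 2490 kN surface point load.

Δσ_z ≈ 13.6 kPa

Boussinesq vertical stress below a point load on an elastic half-space:
Δσ_z = 3P/(2πz²) · [1 + (r/z)²]^(−5/2)
r/z = 4/5.5 = 0.72727; [1+(r/z)²]^(−5/2) = 0.34597.
Δσ_z = 3×2490/(2π×5.5²) × 0.34597 = 39.302 × 0.34597 = 13.6 kPa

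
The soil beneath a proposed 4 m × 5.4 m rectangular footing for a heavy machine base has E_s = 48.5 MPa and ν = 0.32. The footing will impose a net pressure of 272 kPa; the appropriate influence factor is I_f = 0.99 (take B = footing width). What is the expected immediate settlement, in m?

Immediate (elastic) settlement: S_e = q·B·(1−ν²)/E_s · I_f.
E_s = 48.5 MPa = 48500 kPa.
S_e = 272 × 4 × (1 − 0.32²) / 48500 × 0.99
    = 272 × 4 × 0.8976 / 48500 × 0.99
    = 0.01993 m

S_e ≈ 0.0199 m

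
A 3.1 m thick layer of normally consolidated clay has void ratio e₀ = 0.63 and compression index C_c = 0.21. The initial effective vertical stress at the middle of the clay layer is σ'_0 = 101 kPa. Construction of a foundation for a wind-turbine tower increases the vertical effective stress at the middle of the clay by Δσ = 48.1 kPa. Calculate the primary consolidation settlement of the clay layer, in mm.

Final effective stress: σ'_f = σ'_0 + Δσ = 101 + 48.1 = 149.1 kPa.
Normally consolidated clay, so the full stress increment lies on the virgin compression line:
S_c = C_c·H/(1+e₀)·log₁₀(σ'_f/σ'_0) = 0.21×3.1/(1+0.63)×log₁₀(149.1/101)
    = 0.39939 × 0.16916 = 0.06756 m

S_c ≈ 67.6 mm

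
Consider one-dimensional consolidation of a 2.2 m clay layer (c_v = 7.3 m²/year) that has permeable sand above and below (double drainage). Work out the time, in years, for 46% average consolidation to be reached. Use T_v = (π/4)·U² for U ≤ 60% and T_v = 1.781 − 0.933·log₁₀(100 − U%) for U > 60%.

Drainage path length: H_d = H/2 = 1.1 m (double drainage).
U ≤ 60%: T_v = (π/4)·U² = (π/4)×0.46² = 0.16619.
t = T_v·H_d²/c_v = 0.16619×1.1²/7.3 = 0.02755 years.

t ≈ 0.0275 years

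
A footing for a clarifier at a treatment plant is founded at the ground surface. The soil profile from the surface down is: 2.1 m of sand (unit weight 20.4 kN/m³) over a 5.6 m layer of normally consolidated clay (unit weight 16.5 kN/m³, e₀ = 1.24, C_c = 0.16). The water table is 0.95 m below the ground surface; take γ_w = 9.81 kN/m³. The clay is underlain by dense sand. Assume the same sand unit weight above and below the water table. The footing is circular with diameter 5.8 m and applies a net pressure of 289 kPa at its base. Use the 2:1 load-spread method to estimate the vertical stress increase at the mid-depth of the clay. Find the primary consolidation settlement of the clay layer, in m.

Mid-depth of clay below the ground surface: z = 2.1 + 5.6/2 = 4.9 m.
Total vertical stress at mid-clay: σ_v = 20.4×2.1 + 16.5×2.8 = 89.04 kPa.
Pore pressure: u = 9.81×(4.9 − 0.95) = 38.75 kPa.
Initial effective stress: σ'_0 = σ_v − u = 89.04 − 38.75 = 50.29 kPa.
Stress increase at mid-clay by the 2:1 spreading method:
Δσ ≈ qD²/(D+z)² = 289×5.8²/(5.8+4.9)² = 84.915 kPa
Final effective stress: σ'_f = σ'_0 + Δσ = 50.29 + 84.915 = 135.21 kPa.
Normally consolidated clay, so the full stress increment lies on the virgin compression line:
S_c = C_c·H/(1+e₀)·log₁₀(σ'_f/σ'_0) = 0.16×5.6/(1+1.24)×log₁₀(135.21/50.29)
    = 0.4 × 0.42953 = 0.1718 m

S_c ≈ 0.172 m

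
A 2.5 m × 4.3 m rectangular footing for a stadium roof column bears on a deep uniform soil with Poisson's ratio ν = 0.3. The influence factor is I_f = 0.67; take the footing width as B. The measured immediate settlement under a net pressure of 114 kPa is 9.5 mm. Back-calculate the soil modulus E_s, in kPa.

E_s ≈ 18300 kPa

S_e = q·B·(1−ν²)/E_s · I_f  ⇒  E_s = q·B·(1−ν²)·I_f / S_e.
E_s = 114 × 2.5 × 0.91 × 0.67 / 0.0095 = 18290 kPa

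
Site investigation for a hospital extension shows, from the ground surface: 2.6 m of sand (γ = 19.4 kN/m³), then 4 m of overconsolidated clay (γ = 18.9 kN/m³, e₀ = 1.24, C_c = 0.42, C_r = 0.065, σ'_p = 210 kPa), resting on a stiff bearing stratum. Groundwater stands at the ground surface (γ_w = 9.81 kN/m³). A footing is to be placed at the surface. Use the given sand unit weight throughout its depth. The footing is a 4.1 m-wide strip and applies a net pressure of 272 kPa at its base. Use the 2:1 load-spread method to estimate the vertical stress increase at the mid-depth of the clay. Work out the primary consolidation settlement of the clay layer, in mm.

S_c ≈ 69.5 mm

Mid-depth of clay below the ground surface: z = 2.6 + 4/2 = 4.6 m.
Total vertical stress at mid-clay: σ_v = 19.4×2.6 + 18.9×2 = 88.24 kPa.
Pore pressure: u = 9.81×(4.6 − 0) = 45.126 kPa.
Initial effective stress: σ'_0 = σ_v − u = 88.24 − 45.126 = 43.114 kPa.
Stress increase at mid-clay by the 2:1 spreading method:
Δσ = qB/(B+z) = 272×4.1/(4.1+4.6) = 128.18 kPa
Final effective stress: σ'_f = 43.114 + 128.18 = 171.29 kPa.
σ'_f = 171.29 ≤ σ'_p = 210 kPa, so the clay remains overconsolidated and only the recompression index applies:
S_c = C_r·H/(1+e₀)·log₁₀(σ'_f/σ'_0) = 0.065×4/2.24×log₁₀(171.29/43.114)
    = 0.11607 × 0.59911 = 0.06954 m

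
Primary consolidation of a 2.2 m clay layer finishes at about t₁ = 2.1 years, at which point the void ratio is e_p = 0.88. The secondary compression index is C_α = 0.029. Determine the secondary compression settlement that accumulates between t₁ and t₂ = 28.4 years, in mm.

Secondary compression: S_s = C_α·H/(1+e_p)·log₁₀(t₂/t₁)
S_s = 0.029×2.2/(1+0.88)×log₁₀(28.4/2.1)
    = 0.03394 × 1.131 = 0.03839 m

S_s ≈ 38.4 mm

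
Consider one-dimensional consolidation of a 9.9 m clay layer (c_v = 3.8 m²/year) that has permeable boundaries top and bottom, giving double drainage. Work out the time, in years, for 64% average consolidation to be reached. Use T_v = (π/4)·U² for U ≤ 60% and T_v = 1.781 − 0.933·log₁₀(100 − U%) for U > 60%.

t ≈ 2.12 years

Drainage path length: H_d = H/2 = 4.95 m (double drainage).
U > 60%: T_v = 1.781 − 0.933·log₁₀(100 − 64) = 0.32897.
t = T_v·H_d²/c_v = 0.32897×4.95²/3.8 = 2.121 years.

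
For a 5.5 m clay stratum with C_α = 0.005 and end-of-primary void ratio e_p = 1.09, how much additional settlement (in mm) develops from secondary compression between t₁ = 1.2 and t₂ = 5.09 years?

S_s ≈ 8.26 mm

Secondary compression: S_s = C_α·H/(1+e_p)·log₁₀(t₂/t₁)
S_s = 0.005×5.5/(1+1.09)×log₁₀(5.09/1.2)
    = 0.01316 × 0.6275 = 0.008257 m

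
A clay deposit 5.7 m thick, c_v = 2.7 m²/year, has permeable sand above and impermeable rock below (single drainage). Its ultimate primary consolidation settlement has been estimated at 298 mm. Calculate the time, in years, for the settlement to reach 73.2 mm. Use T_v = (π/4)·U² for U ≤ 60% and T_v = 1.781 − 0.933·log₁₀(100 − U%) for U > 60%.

Drainage path length: H_d = H = 5.7 m (single drainage).
U = S(t)/S_ult = 73.2/298 = 0.2456.
U ≤ 60%: T_v = (π/4)·U² = (π/4)×0.24564² = 0.047389.
t = T_v·H_d²/c_v = 0.047389×5.7²/2.7 = 0.5702 years.

t ≈ 0.57 years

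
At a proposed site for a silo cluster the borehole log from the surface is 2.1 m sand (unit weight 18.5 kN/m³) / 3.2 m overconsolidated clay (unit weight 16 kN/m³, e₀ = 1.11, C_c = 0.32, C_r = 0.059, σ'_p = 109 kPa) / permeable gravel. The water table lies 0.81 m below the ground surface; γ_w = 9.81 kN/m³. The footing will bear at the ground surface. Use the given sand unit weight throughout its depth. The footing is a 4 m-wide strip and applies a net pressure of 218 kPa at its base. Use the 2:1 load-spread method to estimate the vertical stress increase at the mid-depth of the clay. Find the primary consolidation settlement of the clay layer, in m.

Mid-depth of clay below the ground surface: z = 2.1 + 3.2/2 = 3.7 m.
Total vertical stress at mid-clay: σ_v = 18.5×2.1 + 16×1.6 = 64.45 kPa.
Pore pressure: u = 9.81×(3.7 − 0.81) = 28.351 kPa.
Initial effective stress: σ'_0 = σ_v − u = 64.45 − 28.351 = 36.099 kPa.
Stress increase at mid-clay by the 2:1 spreading method:
Δσ = qB/(B+z) = 218×4/(4+3.7) = 113.25 kPa
Final effective stress: σ'_f = 36.099 + 113.25 = 149.35 kPa.
σ'_f = 149.35 > σ'_p = 109 kPa, so the stress path crosses the preconsolidation pressure — recompression up to σ'_p, then virgin compression beyond:
S_c = H/(1+e₀)·[C_r·log₁₀(σ'_p/σ'_0) + C_c·log₁₀(σ'_f/σ'_p)]
    = 3.2/2.11 × [0.059×log₁₀(109/36.099) + 0.32×log₁₀(149.35/109)]
    = 1.5166 × [0.028316 + 0.043769] = 0.1093 m

S_c ≈ 0.109 m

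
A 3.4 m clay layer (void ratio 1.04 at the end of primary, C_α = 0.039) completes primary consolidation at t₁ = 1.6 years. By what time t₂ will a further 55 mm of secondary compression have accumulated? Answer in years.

S_s = C_α·H/(1+e_p)·log₁₀(t₂/t₁) ⇒ log₁₀(t₂/t₁) = S_s·(1+e_p)/(C_α·H).
log₁₀(t₂/t₁) = 0.055 × (1+1.04) / (0.039×3.4) = 0.8462
t₂ = t₁ × 10^0.8462 = 1.6 × 7.017 = 11.23 years

t₂ ≈ 11.2 years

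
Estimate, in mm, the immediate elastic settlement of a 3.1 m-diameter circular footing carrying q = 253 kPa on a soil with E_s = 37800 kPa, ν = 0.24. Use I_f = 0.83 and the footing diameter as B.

S_e ≈ 16.2 mm

Immediate (elastic) settlement: S_e = q·B·(1−ν²)/E_s · I_f.
S_e = 253 × 3.1 × (1 − 0.24²) / 37800 × 0.83
    = 253 × 3.1 × 0.9424 / 37800 × 0.83
    = 0.01623 m = 16.23 mm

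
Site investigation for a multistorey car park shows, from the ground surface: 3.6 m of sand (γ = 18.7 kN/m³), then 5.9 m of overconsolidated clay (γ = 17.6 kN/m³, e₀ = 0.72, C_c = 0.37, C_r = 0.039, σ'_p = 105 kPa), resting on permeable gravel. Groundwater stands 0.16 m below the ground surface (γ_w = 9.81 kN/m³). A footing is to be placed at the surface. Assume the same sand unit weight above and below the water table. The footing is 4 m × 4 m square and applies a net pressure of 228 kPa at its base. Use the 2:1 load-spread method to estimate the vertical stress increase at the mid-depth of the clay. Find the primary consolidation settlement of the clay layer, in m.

Mid-depth of clay below the ground surface: z = 3.6 + 5.9/2 = 6.55 m.
Total vertical stress at mid-clay: σ_v = 18.7×3.6 + 17.6×2.95 = 119.24 kPa.
Pore pressure: u = 9.81×(6.55 − 0.16) = 62.686 kPa.
Initial effective stress: σ'_0 = σ_v − u = 119.24 − 62.686 = 56.554 kPa.
Stress increase at mid-clay by the 2:1 spreading method:
Δσ = qBL/((B+z)(L+z)) = 228×4×4/((4+6.55)(4+6.55)) = 32.776 kPa
Final effective stress: σ'_f = 56.554 + 32.776 = 89.33 kPa.
σ'_f = 89.33 ≤ σ'_p = 105 kPa, so the clay remains overconsolidated and only the recompression index applies:
S_c = C_r·H/(1+e₀)·log₁₀(σ'_f/σ'_0) = 0.039×5.9/1.72×log₁₀(89.33/56.554)
    = 0.13378 × 0.19853 = 0.02656 m

S_c ≈ 0.0266 m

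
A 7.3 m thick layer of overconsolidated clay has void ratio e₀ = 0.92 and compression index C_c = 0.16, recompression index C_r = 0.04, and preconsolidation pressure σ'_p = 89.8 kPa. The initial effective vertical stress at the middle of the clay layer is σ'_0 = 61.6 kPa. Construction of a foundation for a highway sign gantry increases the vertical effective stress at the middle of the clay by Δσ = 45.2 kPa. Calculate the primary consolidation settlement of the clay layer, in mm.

S_c ≈ 70.7 mm

Final effective stress: σ'_f = 61.6 + 45.2 = 106.8 kPa.
σ'_f = 106.8 > σ'_p = 89.8 kPa, so the stress path crosses the preconsolidation pressure — recompression up to σ'_p, then virgin compression beyond:
S_c = H/(1+e₀)·[C_r·log₁₀(σ'_p/σ'_0) + C_c·log₁₀(σ'_f/σ'_p)]
    = 7.3/1.92 × [0.04×log₁₀(89.8/61.6) + 0.16×log₁₀(106.8/89.8)]
    = 3.8021 × [0.0065478 + 0.012047] = 0.0707 m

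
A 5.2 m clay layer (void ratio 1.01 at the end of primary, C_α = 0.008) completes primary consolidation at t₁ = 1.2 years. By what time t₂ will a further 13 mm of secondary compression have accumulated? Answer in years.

t₂ ≈ 5.1 years

S_s = C_α·H/(1+e_p)·log₁₀(t₂/t₁) ⇒ log₁₀(t₂/t₁) = S_s·(1+e_p)/(C_α·H).
log₁₀(t₂/t₁) = 0.013 × (1+1.01) / (0.008×5.2) = 0.6281
t₂ = t₁ × 10^0.6281 = 1.2 × 4.247 = 5.097 years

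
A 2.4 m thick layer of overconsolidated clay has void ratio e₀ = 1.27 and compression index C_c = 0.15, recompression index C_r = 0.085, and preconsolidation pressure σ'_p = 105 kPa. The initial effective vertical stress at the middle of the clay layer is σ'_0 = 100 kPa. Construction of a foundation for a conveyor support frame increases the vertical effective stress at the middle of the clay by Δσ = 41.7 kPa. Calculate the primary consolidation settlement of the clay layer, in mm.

S_c ≈ 22.6 mm

Final effective stress: σ'_f = 100 + 41.7 = 141.7 kPa.
σ'_f = 141.7 > σ'_p = 105 kPa, so the stress path crosses the preconsolidation pressure — recompression up to σ'_p, then virgin compression beyond:
S_c = H/(1+e₀)·[C_r·log₁₀(σ'_p/σ'_0) + C_c·log₁₀(σ'_f/σ'_p)]
    = 2.4/2.27 × [0.085×log₁₀(105/100) + 0.15×log₁₀(141.7/105)]
    = 1.0573 × [0.0018011 + 0.019527] = 0.02255 m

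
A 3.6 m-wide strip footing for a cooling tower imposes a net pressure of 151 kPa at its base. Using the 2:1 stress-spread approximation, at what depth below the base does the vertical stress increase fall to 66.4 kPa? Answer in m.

z ≈ 4.59 m

2:1 spreading — at depth z the loaded area has grown by z in each plan dimension:
qB/(B+z) = Δσ_z ⇒ z = qB/Δσ_z − B = 151×3.6/66.4 − 3.6 = 4.587 m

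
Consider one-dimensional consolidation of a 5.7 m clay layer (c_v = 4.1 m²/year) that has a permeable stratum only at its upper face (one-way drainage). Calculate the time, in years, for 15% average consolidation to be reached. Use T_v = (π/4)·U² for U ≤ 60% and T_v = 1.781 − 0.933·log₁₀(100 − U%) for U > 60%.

Drainage path length: H_d = H = 5.7 m (single drainage).
U ≤ 60%: T_v = (π/4)·U² = (π/4)×0.15² = 0.017671.
t = T_v·H_d²/c_v = 0.017671×5.7²/4.1 = 0.14 years.

t ≈ 0.14 years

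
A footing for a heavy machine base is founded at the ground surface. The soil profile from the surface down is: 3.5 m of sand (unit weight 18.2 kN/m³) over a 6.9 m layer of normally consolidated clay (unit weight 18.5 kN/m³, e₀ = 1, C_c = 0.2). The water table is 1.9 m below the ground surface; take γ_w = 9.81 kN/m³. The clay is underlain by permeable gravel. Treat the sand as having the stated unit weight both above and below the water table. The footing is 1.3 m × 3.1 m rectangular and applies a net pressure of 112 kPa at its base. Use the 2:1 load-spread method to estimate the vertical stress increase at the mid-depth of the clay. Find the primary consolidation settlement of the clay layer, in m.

Mid-depth of clay below the ground surface: z = 3.5 + 6.9/2 = 6.95 m.
Total vertical stress at mid-clay: σ_v = 18.2×3.5 + 18.5×3.45 = 127.53 kPa.
Pore pressure: u = 9.81×(6.95 − 1.9) = 49.541 kPa.
Initial effective stress: σ'_0 = σ_v − u = 127.53 − 49.541 = 77.989 kPa.
Stress increase at mid-clay by the 2:1 spreading method:
Δσ = qBL/((B+z)(L+z)) = 112×1.3×3.1/((1.3+6.95)(3.1+6.95)) = 5.4438 kPa
Final effective stress: σ'_f = σ'_0 + Δσ = 77.989 + 5.4438 = 83.433 kPa.
Normally consolidated clay, so the full stress increment lies on the virgin compression line:
S_c = C_c·H/(1+e₀)·log₁₀(σ'_f/σ'_0) = 0.2×6.9/(1+1)×log₁₀(83.433/77.989)
    = 0.69 × 0.029305 = 0.02022 m

S_c ≈ 0.0202 m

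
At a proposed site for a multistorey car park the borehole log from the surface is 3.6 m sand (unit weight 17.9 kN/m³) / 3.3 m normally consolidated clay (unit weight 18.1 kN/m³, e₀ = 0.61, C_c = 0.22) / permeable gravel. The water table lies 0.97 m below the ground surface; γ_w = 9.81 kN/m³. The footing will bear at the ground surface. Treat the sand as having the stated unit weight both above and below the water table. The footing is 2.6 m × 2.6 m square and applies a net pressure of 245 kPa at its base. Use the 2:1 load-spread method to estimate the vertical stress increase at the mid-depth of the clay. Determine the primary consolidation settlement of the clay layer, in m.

Mid-depth of clay below the ground surface: z = 3.6 + 3.3/2 = 5.25 m.
Total vertical stress at mid-clay: σ_v = 17.9×3.6 + 18.1×1.65 = 94.305 kPa.
Pore pressure: u = 9.81×(5.25 − 0.97) = 41.987 kPa.
Initial effective stress: σ'_0 = σ_v − u = 94.305 − 41.987 = 52.318 kPa.
Stress increase at mid-clay by the 2:1 spreading method:
Δσ = qBL/((B+z)(L+z)) = 245×2.6×2.6/((2.6+5.25)(2.6+5.25)) = 26.877 kPa
Final effective stress: σ'_f = σ'_0 + Δσ = 52.318 + 26.877 = 79.195 kPa.
Normally consolidated clay, so the full stress increment lies on the virgin compression line:
S_c = C_c·H/(1+e₀)·log₁₀(σ'_f/σ'_0) = 0.22×3.3/(1+0.61)×log₁₀(79.195/52.318)
    = 0.45093 × 0.18005 = 0.08119 m

S_c ≈ 0.0812 m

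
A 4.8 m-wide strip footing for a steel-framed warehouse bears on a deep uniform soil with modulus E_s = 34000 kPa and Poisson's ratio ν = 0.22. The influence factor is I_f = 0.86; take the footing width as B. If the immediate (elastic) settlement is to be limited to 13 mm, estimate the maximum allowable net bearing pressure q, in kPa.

q ≈ 113 kPa

S_e = q·B·(1−ν²)/E_s · I_f  ⇒  q = S_e·E_s / (B·(1−ν²)·I_f).
q = 0.013 × 34000 / (4.8 × 0.9516 × 0.86) = 112.5 kPa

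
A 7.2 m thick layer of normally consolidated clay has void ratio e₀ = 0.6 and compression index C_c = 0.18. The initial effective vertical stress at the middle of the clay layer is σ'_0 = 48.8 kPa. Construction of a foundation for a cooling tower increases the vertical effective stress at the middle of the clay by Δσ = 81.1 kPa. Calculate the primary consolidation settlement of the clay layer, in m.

S_c ≈ 0.344 m

Final effective stress: σ'_f = σ'_0 + Δσ = 48.8 + 81.1 = 129.9 kPa.
Normally consolidated clay, so the full stress increment lies on the virgin compression line:
S_c = C_c·H/(1+e₀)·log₁₀(σ'_f/σ'_0) = 0.18×7.2/(1+0.6)×log₁₀(129.9/48.8)
    = 0.81 × 0.42519 = 0.3444 m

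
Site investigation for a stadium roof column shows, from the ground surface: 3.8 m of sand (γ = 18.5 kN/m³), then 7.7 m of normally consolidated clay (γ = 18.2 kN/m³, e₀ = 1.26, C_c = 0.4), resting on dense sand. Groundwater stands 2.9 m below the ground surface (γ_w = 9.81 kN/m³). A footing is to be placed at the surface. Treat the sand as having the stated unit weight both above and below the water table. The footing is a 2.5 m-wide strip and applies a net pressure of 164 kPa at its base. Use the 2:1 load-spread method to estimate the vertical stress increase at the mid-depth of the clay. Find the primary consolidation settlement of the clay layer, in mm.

S_c ≈ 212 mm

Mid-depth of clay below the ground surface: z = 3.8 + 7.7/2 = 7.65 m.
Total vertical stress at mid-clay: σ_v = 18.5×3.8 + 18.2×3.85 = 140.37 kPa.
Pore pressure: u = 9.81×(7.65 − 2.9) = 46.598 kPa.
Initial effective stress: σ'_0 = σ_v − u = 140.37 − 46.598 = 93.772 kPa.
Stress increase at mid-clay by the 2:1 spreading method:
Δσ = qB/(B+z) = 164×2.5/(2.5+7.65) = 40.394 kPa
Final effective stress: σ'_f = σ'_0 + Δσ = 93.772 + 40.394 = 134.17 kPa.
Normally consolidated clay, so the full stress increment lies on the virgin compression line:
S_c = C_c·H/(1+e₀)·log₁₀(σ'_f/σ'_0) = 0.4×7.7/(1+1.26)×log₁₀(134.17/93.772)
    = 1.3628 × 0.15558 = 0.212 m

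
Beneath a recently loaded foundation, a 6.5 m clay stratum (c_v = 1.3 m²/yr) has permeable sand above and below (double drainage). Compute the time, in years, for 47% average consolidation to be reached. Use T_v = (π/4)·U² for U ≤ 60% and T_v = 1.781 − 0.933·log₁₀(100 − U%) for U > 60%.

Drainage path length: H_d = H/2 = 3.25 m (double drainage).
U ≤ 60%: T_v = (π/4)·U² = (π/4)×0.47² = 0.17349.
t = T_v·H_d²/c_v = 0.17349×3.25²/1.3 = 1.41 years.

t ≈ 1.41 years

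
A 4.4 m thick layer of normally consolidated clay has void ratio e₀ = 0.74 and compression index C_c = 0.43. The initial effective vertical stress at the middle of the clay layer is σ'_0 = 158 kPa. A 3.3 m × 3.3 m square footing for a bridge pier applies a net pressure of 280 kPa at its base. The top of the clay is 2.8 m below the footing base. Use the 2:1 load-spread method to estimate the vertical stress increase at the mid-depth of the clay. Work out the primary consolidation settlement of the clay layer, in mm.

S_c ≈ 117 mm

Mid-depth of clay below the footing base: z = 2.8 + 4.4/2 = 5 m.
Stress increase at mid-clay by the 2:1 spreading method:
Δσ = qBL/((B+z)(L+z)) = 280×3.3×3.3/((3.3+5)(3.3+5)) = 44.262 kPa
Final effective stress: σ'_f = σ'_0 + Δσ = 158 + 44.262 = 202.26 kPa.
Normally consolidated clay, so the full stress increment lies on the virgin compression line:
S_c = C_c·H/(1+e₀)·log₁₀(σ'_f/σ'_0) = 0.43×4.4/(1+0.74)×log₁₀(202.26/158)
    = 1.0874 × 0.10725 = 0.1166 m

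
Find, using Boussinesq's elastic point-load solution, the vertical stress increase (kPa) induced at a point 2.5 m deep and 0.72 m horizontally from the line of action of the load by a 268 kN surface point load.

Boussinesq vertical stress below a point load on an elastic half-space:
Δσ_z = 3P/(2πz²) · [1 + (r/z)²]^(−5/2)
r/z = 0.72/2.5 = 0.288; [1+(r/z)²]^(−5/2) = 0.81938.
Δσ_z = 3×268/(2π×2.5²) × 0.81938 = 20.474 × 0.81938 = 16.78 kPa

Δσ_z ≈ 16.8 kPa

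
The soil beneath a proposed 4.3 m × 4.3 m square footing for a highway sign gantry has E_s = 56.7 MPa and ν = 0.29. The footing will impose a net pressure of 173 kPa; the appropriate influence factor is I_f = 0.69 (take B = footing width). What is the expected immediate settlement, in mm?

Immediate (elastic) settlement: S_e = q·B·(1−ν²)/E_s · I_f.
E_s = 56.7 MPa = 56700 kPa.
S_e = 173 × 4.3 × (1 − 0.29²) / 56700 × 0.69
    = 173 × 4.3 × 0.9159 / 56700 × 0.69
    = 0.008291 m = 8.291 mm

S_e ≈ 8.29 mm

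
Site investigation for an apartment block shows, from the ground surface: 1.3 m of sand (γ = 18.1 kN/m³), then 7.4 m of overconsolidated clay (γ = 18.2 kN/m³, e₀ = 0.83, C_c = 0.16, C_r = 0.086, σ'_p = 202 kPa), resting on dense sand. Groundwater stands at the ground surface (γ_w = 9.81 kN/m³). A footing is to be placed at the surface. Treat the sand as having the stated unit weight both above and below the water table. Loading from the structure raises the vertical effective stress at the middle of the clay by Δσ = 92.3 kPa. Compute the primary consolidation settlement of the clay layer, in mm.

S_c ≈ 176 mm

Mid-depth of clay below the ground surface: z = 1.3 + 7.4/2 = 5 m.
Total vertical stress at mid-clay: σ_v = 18.1×1.3 + 18.2×3.7 = 90.87 kPa.
Pore pressure: u = 9.81×(5 − 0) = 49.05 kPa.
Initial effective stress: σ'_0 = σ_v − u = 90.87 − 49.05 = 41.82 kPa.
Final effective stress: σ'_f = 41.82 + 92.3 = 134.12 kPa.
σ'_f = 134.12 ≤ σ'_p = 202 kPa, so the clay remains overconsolidated and only the recompression index applies:
S_c = C_r·H/(1+e₀)·log₁₀(σ'_f/σ'_0) = 0.086×7.4/1.83×log₁₀(134.12/41.82)
    = 0.34776 × 0.50611 = 0.176 m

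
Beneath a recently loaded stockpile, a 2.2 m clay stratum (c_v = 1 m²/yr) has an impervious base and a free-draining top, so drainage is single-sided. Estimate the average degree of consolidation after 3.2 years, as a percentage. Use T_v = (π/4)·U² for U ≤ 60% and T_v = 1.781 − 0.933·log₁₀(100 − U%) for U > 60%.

Drainage path length: H_d = H = 2.2 m (single drainage).
T_v = c_v·t/H_d² = 1×3.2/2.2² = 0.66116.
T_v = 0.66116 corresponds to the U > 60% branch:
U = 1 − 10^((1.781 − T_v)/0.933)/100 = 0.8414

U ≈ 84.1 %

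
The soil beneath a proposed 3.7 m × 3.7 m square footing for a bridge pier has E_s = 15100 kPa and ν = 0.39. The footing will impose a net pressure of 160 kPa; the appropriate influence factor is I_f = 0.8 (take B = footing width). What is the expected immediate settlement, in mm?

Immediate (elastic) settlement: S_e = q·B·(1−ν²)/E_s · I_f.
S_e = 160 × 3.7 × (1 − 0.39²) / 15100 × 0.8
    = 160 × 3.7 × 0.8479 / 15100 × 0.8
    = 0.02659 m = 26.59 mm

S_e ≈ 26.6 mm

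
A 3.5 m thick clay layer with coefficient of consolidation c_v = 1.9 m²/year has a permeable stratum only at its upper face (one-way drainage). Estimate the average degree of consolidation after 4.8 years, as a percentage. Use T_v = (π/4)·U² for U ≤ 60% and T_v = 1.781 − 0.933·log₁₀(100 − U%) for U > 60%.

U ≈ 87.1 %

Drainage path length: H_d = H = 3.5 m (single drainage).
T_v = c_v·t/H_d² = 1.9×4.8/3.5² = 0.74449.
T_v = 0.74449 corresponds to the U > 60% branch:
U = 1 − 10^((1.781 − T_v)/0.933)/100 = 0.8709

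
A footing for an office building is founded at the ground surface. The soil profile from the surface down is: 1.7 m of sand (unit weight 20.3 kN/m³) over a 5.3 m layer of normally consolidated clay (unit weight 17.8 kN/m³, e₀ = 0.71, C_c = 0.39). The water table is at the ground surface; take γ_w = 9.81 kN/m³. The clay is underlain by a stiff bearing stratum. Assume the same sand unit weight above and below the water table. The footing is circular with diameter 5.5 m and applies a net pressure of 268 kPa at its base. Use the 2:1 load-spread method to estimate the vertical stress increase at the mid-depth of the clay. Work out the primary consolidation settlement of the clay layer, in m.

Mid-depth of clay below the ground surface: z = 1.7 + 5.3/2 = 4.35 m.
Total vertical stress at mid-clay: σ_v = 20.3×1.7 + 17.8×2.65 = 81.68 kPa.
Pore pressure: u = 9.81×(4.35 − 0) = 42.673 kPa.
Initial effective stress: σ'_0 = σ_v − u = 81.68 − 42.673 = 39.007 kPa.
Stress increase at mid-clay by the 2:1 spreading method:
Δσ ≈ qD²/(D+z)² = 268×5.5²/(5.5+4.35)² = 83.558 kPa
Final effective stress: σ'_f = σ'_0 + Δσ = 39.007 + 83.558 = 122.56 kPa.
Normally consolidated clay, so the full stress increment lies on the virgin compression line:
S_c = C_c·H/(1+e₀)·log₁₀(σ'_f/σ'_0) = 0.39×5.3/(1+0.71)×log₁₀(122.56/39.007)
    = 1.2088 × 0.49721 = 0.601 m

S_c ≈ 0.601 m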